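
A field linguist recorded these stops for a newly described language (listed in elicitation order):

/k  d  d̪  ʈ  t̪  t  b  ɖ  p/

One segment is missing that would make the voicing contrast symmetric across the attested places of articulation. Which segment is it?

bilabial: voiceless /p/, voiced /b/.
dental: voiceless /t̪/, voiced /d̪/.
alveolar: voiceless /t/, voiced /d/.
retroflex: voiceless /ʈ/, voiced /ɖ/.
velar: voiceless /k/, voiced —.
The velar row has no voiced member, so the gap is the voiced velar stop /ɡ/.

/ɡ/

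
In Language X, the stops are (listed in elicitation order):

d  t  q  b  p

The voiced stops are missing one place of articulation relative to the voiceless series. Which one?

bilabial: voiceless /p/, voiced /b/.
alveolar: voiceless /t/, voiced /d/.
uvular: voiceless /q/, voiced —.
Every place of articulation has a voiced member except uvular, where /ɢ/ would be expected.

uvular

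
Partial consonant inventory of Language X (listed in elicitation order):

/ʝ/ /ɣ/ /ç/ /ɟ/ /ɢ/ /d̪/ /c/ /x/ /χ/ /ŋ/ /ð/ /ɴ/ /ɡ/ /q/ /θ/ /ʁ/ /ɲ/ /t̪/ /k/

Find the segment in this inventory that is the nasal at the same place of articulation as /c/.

/c/ is a voiceless palatal stop.
The nasal at the same place is a palatal nasal — in this inventory, /ɲ/.

/ɲ/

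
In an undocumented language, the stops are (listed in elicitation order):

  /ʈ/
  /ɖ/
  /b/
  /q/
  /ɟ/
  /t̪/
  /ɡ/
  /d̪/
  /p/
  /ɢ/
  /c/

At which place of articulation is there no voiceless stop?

Voiceless: /p/ (bilabial), /t̪/ (dental), /ʈ/ (retroflex), /c/ (palatal), /q/ (uvular).
Voiced: /b/ (bilabial), /d̪/ (dental), /ɖ/ (retroflex), /ɟ/ (palatal), /ɡ/ (velar), /ɢ/ (uvular).
Every place of articulation has a voiceless member except velar, where /k/ would be expected.

velar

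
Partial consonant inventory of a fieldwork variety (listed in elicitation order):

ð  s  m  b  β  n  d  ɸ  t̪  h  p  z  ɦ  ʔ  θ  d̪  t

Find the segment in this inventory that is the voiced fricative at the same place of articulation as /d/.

/d/ is a voiced alveolar stop.
The voiced fricative at the same place is a voiced alveolar fricative — in this inventory, /z/.

/z/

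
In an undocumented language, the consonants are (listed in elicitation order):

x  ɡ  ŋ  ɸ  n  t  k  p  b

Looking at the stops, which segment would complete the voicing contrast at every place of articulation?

bilabial: voiceless /p/, voiced /b/.
alveolar: voiceless /t/, voiced —.
velar: voiceless /k/, voiced /ɡ/.
The alveolar row has no voiced member, so the gap is the voiced alveolar stop /d/.

/d/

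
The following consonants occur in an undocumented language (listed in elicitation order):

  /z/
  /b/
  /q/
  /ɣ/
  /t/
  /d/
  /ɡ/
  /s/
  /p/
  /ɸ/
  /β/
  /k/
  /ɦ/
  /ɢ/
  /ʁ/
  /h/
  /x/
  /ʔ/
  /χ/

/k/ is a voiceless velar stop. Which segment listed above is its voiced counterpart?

The voiced counterpart is a voiced velar stop — in this inventory, /ɡ/.

/ɡ/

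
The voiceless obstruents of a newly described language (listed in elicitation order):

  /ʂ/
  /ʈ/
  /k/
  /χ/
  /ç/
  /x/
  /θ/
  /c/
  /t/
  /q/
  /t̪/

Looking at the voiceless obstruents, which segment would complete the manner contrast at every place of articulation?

/s/

dental: stop /t̪/, fricative /θ/.
alveolar: stop /t/, fricative —.
retroflex: stop /ʈ/, fricative /ʂ/.
palatal: stop /c/, fricative /ç/.
velar: stop /k/, fricative /x/.
uvular: stop /q/, fricative /χ/.
The alveolar row has no fricative member, so the gap is the alveolar fricative /s/.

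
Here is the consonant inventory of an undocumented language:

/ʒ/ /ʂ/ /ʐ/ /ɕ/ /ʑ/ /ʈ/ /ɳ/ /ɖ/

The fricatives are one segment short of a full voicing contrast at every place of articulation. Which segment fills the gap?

/ʃ/

place of articulation  voiceless  voiced  
postalveolar      —         ʒ       
retroflex         ʂ         ʐ       
alveolo-palatal   ɕ         ʑ       
The postalveolar row has no voiceless member, so the gap is the voiceless postalveolar fricative /ʃ/.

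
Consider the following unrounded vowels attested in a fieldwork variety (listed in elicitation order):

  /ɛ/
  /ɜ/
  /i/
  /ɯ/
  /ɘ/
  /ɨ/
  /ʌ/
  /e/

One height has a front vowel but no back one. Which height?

Front: /i/ (high), /e/ (high-mid), /ɛ/ (low-mid).
Central: /ɨ/ (high), /ɘ/ (high-mid), /ɜ/ (low-mid).
Back: /ɯ/ (high), /ʌ/ (low-mid).
Every height has a back member except high-mid, where /ɤ/ would be expected.

high-mid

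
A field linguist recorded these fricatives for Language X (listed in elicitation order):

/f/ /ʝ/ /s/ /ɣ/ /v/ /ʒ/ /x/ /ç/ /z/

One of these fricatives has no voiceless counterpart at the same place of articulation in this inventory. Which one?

Labiodental: /f/ ~ /v/
Alveolar: /s/ ~ /z/
Palatal: /ç/ ~ /ʝ/
Velar: /x/ ~ /ɣ/
Postalveolar: only /ʒ/ (voiced); no voiceless partner.
So /ʒ/ is the unpaired segment.

/ʒ/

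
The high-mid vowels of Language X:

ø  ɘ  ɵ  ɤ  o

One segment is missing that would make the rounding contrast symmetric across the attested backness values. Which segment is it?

/e/

Unrounded: /ɘ/ (central), /ɤ/ (back).
Rounded: /ø/ (front), /ɵ/ (central), /o/ (back).
The front row has no unrounded member, so the gap is the front unrounded vowel /e/.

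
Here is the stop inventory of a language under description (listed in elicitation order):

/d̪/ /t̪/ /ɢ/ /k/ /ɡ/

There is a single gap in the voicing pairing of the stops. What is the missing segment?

Voiceless: /t̪/ (dental), /k/ (velar).
Voiced: /d̪/ (dental), /ɡ/ (velar), /ɢ/ (uvular).
The uvular row has no voiceless member, so the gap is the voiceless uvular stop /q/.

/q/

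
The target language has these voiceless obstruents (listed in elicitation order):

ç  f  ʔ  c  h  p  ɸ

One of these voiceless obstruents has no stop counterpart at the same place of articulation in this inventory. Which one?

Bilabial: /p/ ~ /ɸ/
Palatal: /c/ ~ /ç/
Glottal: /ʔ/ ~ /h/
Labiodental: only /f/ (fricative); no stop partner.
So /f/ is the unpaired segment.

/f/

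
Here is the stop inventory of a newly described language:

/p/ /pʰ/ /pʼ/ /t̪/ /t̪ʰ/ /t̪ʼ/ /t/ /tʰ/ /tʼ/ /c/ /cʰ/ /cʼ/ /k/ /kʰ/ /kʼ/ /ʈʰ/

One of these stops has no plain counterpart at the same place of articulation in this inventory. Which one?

Bilabial: /p/ ~ /pʰ/ ~ /pʼ/
Dental: /t̪/ ~ /t̪ʰ/ ~ /t̪ʼ/
Alveolar: /t/ ~ /tʰ/ ~ /tʼ/
Palatal: /c/ ~ /cʰ/ ~ /cʼ/
Velar: /k/ ~ /kʰ/ ~ /kʼ/
Retroflex: only /ʈʰ/ (aspirated); no plain partner.
So /ʈʰ/ is the unpaired segment.

/ʈʰ/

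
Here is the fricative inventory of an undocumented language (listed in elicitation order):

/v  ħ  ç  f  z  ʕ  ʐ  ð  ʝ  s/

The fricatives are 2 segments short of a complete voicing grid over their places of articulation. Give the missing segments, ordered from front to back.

/θ/, /ʂ/

place of articulation  voiceless  voiced  
labiodental       f         v       
dental            —         ð       
alveolar          s         z       
retroflex         —         ʐ       
palatal           ç         ʝ       
pharyngeal        ħ         ʕ       
Gaps, from front to back: dental lacks voiceless (/θ/); retroflex lacks voiceless (/ʂ/).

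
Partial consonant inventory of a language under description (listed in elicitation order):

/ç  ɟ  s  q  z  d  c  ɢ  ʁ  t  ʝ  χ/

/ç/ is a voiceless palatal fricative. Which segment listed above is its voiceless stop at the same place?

/c/

The voiceless stop at the same place is a voiceless palatal stop — in this inventory, /c/.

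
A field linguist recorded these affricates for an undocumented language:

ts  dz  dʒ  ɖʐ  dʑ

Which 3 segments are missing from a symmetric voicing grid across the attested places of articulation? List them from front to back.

Voiceless: /ts/ (alveolar).
Voiced: /dz/ (alveolar), /dʒ/ (postalveolar), /ɖʐ/ (retroflex), /dʑ/ (alveolo-palatal).
Gaps, from front to back: postalveolar lacks voiceless (/tʃ/); retroflex lacks voiceless (/ʈʂ/); alveolo-palatal lacks voiceless (/tɕ/).

/tʃ/, /ʈʂ/, /tɕ/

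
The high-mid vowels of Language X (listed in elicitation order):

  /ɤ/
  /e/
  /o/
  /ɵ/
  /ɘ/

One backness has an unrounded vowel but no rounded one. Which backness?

front

front: unrounded /e/, rounded —.
central: unrounded /ɘ/, rounded /ɵ/.
back: unrounded /ɤ/, rounded /o/.
Every backness has a rounded member except front, where /ø/ would be expected.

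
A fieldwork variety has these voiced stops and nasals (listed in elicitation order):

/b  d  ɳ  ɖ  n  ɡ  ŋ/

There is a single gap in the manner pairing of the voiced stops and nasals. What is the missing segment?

/m/

bilabial: oral stop /b/, nasal —.
alveolar: oral stop /d/, nasal /n/.
retroflex: oral stop /ɖ/, nasal /ɳ/.
velar: oral stop /ɡ/, nasal /ŋ/.
The bilabial row has no nasal member, so the gap is the bilabial nasal /m/.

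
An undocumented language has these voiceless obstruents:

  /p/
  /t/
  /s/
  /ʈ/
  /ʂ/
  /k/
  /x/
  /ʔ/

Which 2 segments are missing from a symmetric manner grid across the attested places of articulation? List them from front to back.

Stop: /p/ (bilabial), /t/ (alveolar), /ʈ/ (retroflex), /k/ (velar), /ʔ/ (glottal).
Fricative: /s/ (alveolar), /ʂ/ (retroflex), /x/ (velar).
Gaps, from front to back: bilabial lacks fricative (/ɸ/); glottal lacks fricative (/h/).

/ɸ/, /h/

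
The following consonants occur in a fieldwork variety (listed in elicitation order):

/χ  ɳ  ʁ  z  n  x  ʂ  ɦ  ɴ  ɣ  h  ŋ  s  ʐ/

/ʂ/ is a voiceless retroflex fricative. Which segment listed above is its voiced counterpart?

The voiced counterpart is a voiced retroflex fricative — in this inventory, /ʐ/.

/ʐ/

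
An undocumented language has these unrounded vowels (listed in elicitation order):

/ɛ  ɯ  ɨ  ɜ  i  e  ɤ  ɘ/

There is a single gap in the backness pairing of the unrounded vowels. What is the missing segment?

/ʌ/

Front: /i/ (high), /e/ (high-mid), /ɛ/ (low-mid).
Central: /ɨ/ (high), /ɘ/ (high-mid), /ɜ/ (low-mid).
Back: /ɯ/ (high), /ɤ/ (high-mid).
The low-mid row has no back member, so the gap is the low-mid back unrounded vowel /ʌ/.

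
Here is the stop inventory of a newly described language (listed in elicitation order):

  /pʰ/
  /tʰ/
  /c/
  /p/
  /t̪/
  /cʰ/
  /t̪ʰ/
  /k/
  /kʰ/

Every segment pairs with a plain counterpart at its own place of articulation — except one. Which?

/tʰ/

Bilabial: /p/ ~ /pʰ/
Dental: /t̪/ ~ /t̪ʰ/
Palatal: /c/ ~ /cʰ/
Velar: /k/ ~ /kʰ/
Alveolar: only /tʰ/ (aspirated); no plain partner.
So /tʰ/ is the unpaired segment.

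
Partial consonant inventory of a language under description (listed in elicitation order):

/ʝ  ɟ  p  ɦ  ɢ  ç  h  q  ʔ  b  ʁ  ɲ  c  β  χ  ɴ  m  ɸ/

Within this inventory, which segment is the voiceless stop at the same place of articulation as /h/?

/ʔ/

/h/ is a voiceless glottal fricative.
The voiceless stop at the same place is a voiceless glottal stop — in this inventory, /ʔ/.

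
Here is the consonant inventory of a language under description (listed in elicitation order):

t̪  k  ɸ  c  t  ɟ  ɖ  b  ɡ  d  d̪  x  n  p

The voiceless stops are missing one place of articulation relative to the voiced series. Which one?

place of articulation  voiceless  voiced  
bilabial          p         b       
dental            t̪        d̪      
alveolar          t         d       
retroflex         —         ɖ       
palatal           c         ɟ       
velar             k         ɡ       
Every place of articulation has a voiceless member except retroflex, where /ʈ/ would be expected.

retroflex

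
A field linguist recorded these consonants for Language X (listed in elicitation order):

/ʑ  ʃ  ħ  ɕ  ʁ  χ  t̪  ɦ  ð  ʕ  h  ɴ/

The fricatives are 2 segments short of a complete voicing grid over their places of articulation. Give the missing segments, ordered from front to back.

place of articulation  voiceless  voiced  
dental            —         ð       
postalveolar      ʃ         —       
alveolo-palatal   ɕ         ʑ       
uvular            χ         ʁ       
pharyngeal        ħ         ʕ       
glottal           h         ɦ       
Gaps, from front to back: dental lacks voiceless (/θ/); postalveolar lacks voiced (/ʒ/).

/θ/, /ʒ/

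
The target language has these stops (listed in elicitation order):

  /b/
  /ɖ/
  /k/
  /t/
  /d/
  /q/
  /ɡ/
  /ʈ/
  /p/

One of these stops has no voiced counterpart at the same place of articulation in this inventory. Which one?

Bilabial: /p/ ~ /b/
Alveolar: /t/ ~ /d/
Retroflex: /ʈ/ ~ /ɖ/
Velar: /k/ ~ /ɡ/
Uvular: only /q/ (voiceless); no voiced partner.
So /q/ is the unpaired segment.

/q/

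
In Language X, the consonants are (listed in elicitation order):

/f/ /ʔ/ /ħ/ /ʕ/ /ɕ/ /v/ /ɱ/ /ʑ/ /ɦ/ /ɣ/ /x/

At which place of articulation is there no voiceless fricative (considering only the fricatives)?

glottal

labiodental: voiceless /f/, voiced /v/.
alveolo-palatal: voiceless /ɕ/, voiced /ʑ/.
velar: voiceless /x/, voiced /ɣ/.
pharyngeal: voiceless /ħ/, voiced /ʕ/.
glottal: voiceless —, voiced /ɦ/.
Every place of articulation has a voiceless member except glottal, where /h/ would be expected.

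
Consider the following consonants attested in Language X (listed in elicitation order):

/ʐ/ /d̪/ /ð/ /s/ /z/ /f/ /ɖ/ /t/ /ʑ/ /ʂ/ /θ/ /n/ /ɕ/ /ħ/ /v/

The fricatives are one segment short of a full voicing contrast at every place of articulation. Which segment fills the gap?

/ʕ/

labiodental: voiceless /f/, voiced /v/.
dental: voiceless /θ/, voiced /ð/.
alveolar: voiceless /s/, voiced /z/.
retroflex: voiceless /ʂ/, voiced /ʐ/.
alveolo-palatal: voiceless /ɕ/, voiced /ʑ/.
pharyngeal: voiceless /ħ/, voiced —.
The pharyngeal row has no voiced member, so the gap is the voiced pharyngeal fricative /ʕ/.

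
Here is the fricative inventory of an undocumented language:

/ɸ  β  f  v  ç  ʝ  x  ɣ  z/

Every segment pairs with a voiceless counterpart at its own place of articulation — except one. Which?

/z/

Bilabial: /ɸ/ ~ /β/
Labiodental: /f/ ~ /v/
Palatal: /ç/ ~ /ʝ/
Velar: /x/ ~ /ɣ/
Alveolar: only /z/ (voiced); no voiceless partner.
So /z/ is the unpaired segment.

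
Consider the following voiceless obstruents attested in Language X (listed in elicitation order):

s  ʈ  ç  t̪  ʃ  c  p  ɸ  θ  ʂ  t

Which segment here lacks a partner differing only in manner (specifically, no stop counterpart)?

Bilabial: /p/ ~ /ɸ/
Dental: /t̪/ ~ /θ/
Alveolar: /t/ ~ /s/
Retroflex: /ʈ/ ~ /ʂ/
Palatal: /c/ ~ /ç/
Postalveolar: only /ʃ/ (fricative); no stop partner.
So /ʃ/ is the unpaired segment.

/ʃ/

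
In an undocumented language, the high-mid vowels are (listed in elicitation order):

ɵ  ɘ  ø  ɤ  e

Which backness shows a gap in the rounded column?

back

front: unrounded /e/, rounded /ø/.
central: unrounded /ɘ/, rounded /ɵ/.
back: unrounded /ɤ/, rounded —.
Every backness has a rounded member except back, where /o/ would be expected.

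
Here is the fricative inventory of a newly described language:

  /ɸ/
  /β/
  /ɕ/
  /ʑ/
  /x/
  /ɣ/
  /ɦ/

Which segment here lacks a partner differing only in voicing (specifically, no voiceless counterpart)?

Bilabial: /ɸ/ ~ /β/
Alveolo-palatal: /ɕ/ ~ /ʑ/
Velar: /x/ ~ /ɣ/
Glottal: only /ɦ/ (voiced); no voiceless partner.
So /ɦ/ is the unpaired segment.

/ɦ/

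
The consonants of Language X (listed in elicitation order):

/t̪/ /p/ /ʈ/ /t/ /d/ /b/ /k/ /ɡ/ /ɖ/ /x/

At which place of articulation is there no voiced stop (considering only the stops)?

place of articulation  voiceless  voiced  
bilabial          p         b       
dental            t̪        —       
alveolar          t         d       
retroflex         ʈ         ɖ       
velar             k         ɡ       
Every place of articulation has a voiced member except dental, where /d̪/ would be expected.

dental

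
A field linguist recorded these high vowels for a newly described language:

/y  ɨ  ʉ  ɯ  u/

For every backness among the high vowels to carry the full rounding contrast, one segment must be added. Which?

/i/

front: unrounded —, rounded /y/.
central: unrounded /ɨ/, rounded /ʉ/.
back: unrounded /ɯ/, rounded /u/.
The front row has no unrounded member, so the gap is the front unrounded vowel /i/.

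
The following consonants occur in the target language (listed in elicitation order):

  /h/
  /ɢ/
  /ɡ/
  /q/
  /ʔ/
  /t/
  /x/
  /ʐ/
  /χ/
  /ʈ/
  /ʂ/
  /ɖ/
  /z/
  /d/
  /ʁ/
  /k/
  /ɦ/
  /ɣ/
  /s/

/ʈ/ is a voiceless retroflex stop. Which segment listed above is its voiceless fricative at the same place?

/ʂ/

The voiceless fricative at the same place is a voiceless retroflex fricative — in this inventory, /ʂ/.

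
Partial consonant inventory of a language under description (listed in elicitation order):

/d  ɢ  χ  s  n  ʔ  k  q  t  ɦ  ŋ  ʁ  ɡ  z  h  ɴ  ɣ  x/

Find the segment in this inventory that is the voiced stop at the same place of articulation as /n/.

/n/ is an alveolar nasal.
The voiced stop at the same place is a voiced alveolar stop — in this inventory, /d/.

/d/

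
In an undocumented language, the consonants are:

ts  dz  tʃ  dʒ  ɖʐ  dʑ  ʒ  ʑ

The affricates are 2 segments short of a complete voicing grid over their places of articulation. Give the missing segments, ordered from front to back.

alveolar: voiceless /ts/, voiced /dz/.
postalveolar: voiceless /tʃ/, voiced /dʒ/.
retroflex: voiceless —, voiced /ɖʐ/.
alveolo-palatal: voiceless —, voiced /dʑ/.
Gaps, from front to back: retroflex lacks voiceless (/ʈʂ/); alveolo-palatal lacks voiceless (/tɕ/).

/ʈʂ/, /tɕ/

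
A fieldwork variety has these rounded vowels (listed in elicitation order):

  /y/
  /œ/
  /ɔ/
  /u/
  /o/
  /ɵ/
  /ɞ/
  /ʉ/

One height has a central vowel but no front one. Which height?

high-mid

Front: /y/ (high), /œ/ (low-mid).
Central: /ʉ/ (high), /ɵ/ (high-mid), /ɞ/ (low-mid).
Back: /u/ (high), /o/ (high-mid), /ɔ/ (low-mid).
Every height has a front member except high-mid, where /ø/ would be expected.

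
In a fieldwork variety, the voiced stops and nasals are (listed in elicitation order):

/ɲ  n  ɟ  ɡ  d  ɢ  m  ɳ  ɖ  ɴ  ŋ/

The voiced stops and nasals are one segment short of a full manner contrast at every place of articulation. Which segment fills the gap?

Oral stop: /d/ (alveolar), /ɖ/ (retroflex), /ɟ/ (palatal), /ɡ/ (velar), /ɢ/ (uvular).
Nasal: /m/ (bilabial), /n/ (alveolar), /ɳ/ (retroflex), /ɲ/ (palatal), /ŋ/ (velar), /ɴ/ (uvular).
The bilabial row has no oral stop member, so the gap is the bilabial oral stop /b/.

/b/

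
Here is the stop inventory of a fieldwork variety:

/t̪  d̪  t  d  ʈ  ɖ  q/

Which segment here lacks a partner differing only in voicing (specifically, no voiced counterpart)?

Dental: /t̪/ ~ /d̪/
Alveolar: /t/ ~ /d/
Retroflex: /ʈ/ ~ /ɖ/
Uvular: only /q/ (voiceless); no voiced partner.
So /q/ is the unpaired segment.

/q/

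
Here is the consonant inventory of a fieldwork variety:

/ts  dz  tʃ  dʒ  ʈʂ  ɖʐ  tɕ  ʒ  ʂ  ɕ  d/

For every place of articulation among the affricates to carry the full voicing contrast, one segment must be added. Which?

alveolar: voiceless /ts/, voiced /dz/.
postalveolar: voiceless /tʃ/, voiced /dʒ/.
retroflex: voiceless /ʈʂ/, voiced /ɖʐ/.
alveolo-palatal: voiceless /tɕ/, voiced —.
The alveolo-palatal row has no voiced member, so the gap is the voiced alveolo-palatal affricate /dʑ/.

/dʑ/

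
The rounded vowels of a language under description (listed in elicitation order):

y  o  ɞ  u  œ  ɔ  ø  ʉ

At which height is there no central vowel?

high-mid

high: front /y/, central /ʉ/, back /u/.
high-mid: front /ø/, central —, back /o/.
low-mid: front /œ/, central /ɞ/, back /ɔ/.
Every height has a central member except high-mid, where /ɵ/ would be expected.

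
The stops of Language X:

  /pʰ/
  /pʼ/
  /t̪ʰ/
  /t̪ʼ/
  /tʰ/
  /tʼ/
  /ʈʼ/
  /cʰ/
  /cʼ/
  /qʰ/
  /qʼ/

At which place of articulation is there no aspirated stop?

retroflex

place of articulation  aspirated  ejective
bilabial          pʰ        pʼ      
dental            t̪ʰ       t̪ʼ     
alveolar          tʰ        tʼ      
retroflex         —         ʈʼ      
palatal           cʰ        cʼ      
uvular            qʰ        qʼ      
Every place of articulation has an aspirated member except retroflex, where /ʈʰ/ would be expected.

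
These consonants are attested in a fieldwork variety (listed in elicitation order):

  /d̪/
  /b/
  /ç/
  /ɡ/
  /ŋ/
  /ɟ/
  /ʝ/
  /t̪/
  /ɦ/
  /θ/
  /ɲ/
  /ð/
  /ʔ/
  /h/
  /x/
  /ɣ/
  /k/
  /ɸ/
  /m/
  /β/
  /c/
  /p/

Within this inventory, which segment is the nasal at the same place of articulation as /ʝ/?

/ʝ/ is a voiced palatal fricative.
The nasal at the same place is a palatal nasal — in this inventory, /ɲ/.

/ɲ/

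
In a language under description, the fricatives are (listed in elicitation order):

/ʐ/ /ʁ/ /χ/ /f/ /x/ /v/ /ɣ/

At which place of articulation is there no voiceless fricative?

place of articulation  voiceless  voiced  
labiodental       f         v       
retroflex         —         ʐ       
velar             x         ɣ       
uvular            χ         ʁ       
Every place of articulation has a voiceless member except retroflex, where /ʂ/ would be expected.

retroflex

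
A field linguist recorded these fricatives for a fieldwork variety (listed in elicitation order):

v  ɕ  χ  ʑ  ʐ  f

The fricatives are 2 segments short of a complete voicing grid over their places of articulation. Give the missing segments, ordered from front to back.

/ʂ/, /ʁ/

labiodental: voiceless /f/, voiced /v/.
retroflex: voiceless —, voiced /ʐ/.
alveolo-palatal: voiceless /ɕ/, voiced /ʑ/.
uvular: voiceless /χ/, voiced —.
Gaps, from front to back: retroflex lacks voiceless (/ʂ/); uvular lacks voiced (/ʁ/).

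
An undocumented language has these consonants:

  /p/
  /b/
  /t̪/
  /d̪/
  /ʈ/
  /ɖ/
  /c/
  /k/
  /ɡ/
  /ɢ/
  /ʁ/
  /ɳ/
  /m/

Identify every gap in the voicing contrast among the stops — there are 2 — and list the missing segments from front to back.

/ɟ/, /q/

place of articulation  voiceless  voiced  
bilabial          p         b       
dental            t̪        d̪      
retroflex         ʈ         ɖ       
palatal           c         —       
velar             k         ɡ       
uvular            —         ɢ       
Gaps, from front to back: palatal lacks voiced (/ɟ/); uvular lacks voiceless (/q/).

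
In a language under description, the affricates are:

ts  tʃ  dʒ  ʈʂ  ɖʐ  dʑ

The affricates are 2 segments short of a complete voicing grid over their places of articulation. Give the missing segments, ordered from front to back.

/dz/, /tɕ/

place of articulation  voiceless  voiced  
alveolar          ts        —       
postalveolar      tʃ        dʒ      
retroflex         ʈʂ        ɖʐ      
alveolo-palatal   —         dʑ      
Gaps, from front to back: alveolar lacks voiced (/dz/); alveolo-palatal lacks voiceless (/tɕ/).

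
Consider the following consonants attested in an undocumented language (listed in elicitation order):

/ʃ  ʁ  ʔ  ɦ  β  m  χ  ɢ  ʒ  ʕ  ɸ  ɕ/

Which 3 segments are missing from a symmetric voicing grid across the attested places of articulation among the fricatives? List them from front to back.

Voiceless: /ɸ/ (bilabial), /ʃ/ (postalveolar), /ɕ/ (alveolo-palatal), /χ/ (uvular).
Voiced: /β/ (bilabial), /ʒ/ (postalveolar), /ʁ/ (uvular), /ʕ/ (pharyngeal), /ɦ/ (glottal).
Gaps, from front to back: alveolo-palatal lacks voiced (/ʑ/); pharyngeal lacks voiceless (/ħ/); glottal lacks voiceless (/h/).

/ʑ/, /ħ/, /h/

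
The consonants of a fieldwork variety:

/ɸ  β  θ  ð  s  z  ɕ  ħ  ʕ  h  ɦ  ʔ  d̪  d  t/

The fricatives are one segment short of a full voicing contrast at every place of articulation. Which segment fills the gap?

/ʑ/

bilabial: voiceless /ɸ/, voiced /β/.
dental: voiceless /θ/, voiced /ð/.
alveolar: voiceless /s/, voiced /z/.
alveolo-palatal: voiceless /ɕ/, voiced —.
pharyngeal: voiceless /ħ/, voiced /ʕ/.
glottal: voiceless /h/, voiced /ɦ/.
The alveolo-palatal row has no voiced member, so the gap is the voiced alveolo-palatal fricative /ʑ/.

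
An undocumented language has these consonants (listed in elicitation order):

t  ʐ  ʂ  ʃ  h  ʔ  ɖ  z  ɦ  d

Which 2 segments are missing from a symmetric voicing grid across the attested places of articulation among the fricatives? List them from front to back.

/s/, /ʒ/

alveolar: voiceless —, voiced /z/.
postalveolar: voiceless /ʃ/, voiced —.
retroflex: voiceless /ʂ/, voiced /ʐ/.
glottal: voiceless /h/, voiced /ɦ/.
Gaps, from front to back: alveolar lacks voiceless (/s/); postalveolar lacks voiced (/ʒ/).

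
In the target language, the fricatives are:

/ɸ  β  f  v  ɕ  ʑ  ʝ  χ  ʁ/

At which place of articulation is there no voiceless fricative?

palatal

Voiceless: /ɸ/ (bilabial), /f/ (labiodental), /ɕ/ (alveolo-palatal), /χ/ (uvular).
Voiced: /β/ (bilabial), /v/ (labiodental), /ʑ/ (alveolo-palatal), /ʝ/ (palatal), /ʁ/ (uvular).
Every place of articulation has a voiceless member except palatal, where /ç/ would be expected.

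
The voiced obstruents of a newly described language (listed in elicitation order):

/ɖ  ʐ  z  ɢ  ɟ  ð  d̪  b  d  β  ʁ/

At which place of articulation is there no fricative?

palatal

bilabial: stop /b/, fricative /β/.
dental: stop /d̪/, fricative /ð/.
alveolar: stop /d/, fricative /z/.
retroflex: stop /ɖ/, fricative /ʐ/.
palatal: stop /ɟ/, fricative —.
uvular: stop /ɢ/, fricative /ʁ/.
Every place of articulation has a fricative member except palatal, where /ʝ/ would be expected.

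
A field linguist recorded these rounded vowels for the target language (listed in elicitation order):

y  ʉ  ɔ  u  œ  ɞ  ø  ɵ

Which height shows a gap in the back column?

high-mid

Front: /y/ (high), /ø/ (high-mid), /œ/ (low-mid).
Central: /ʉ/ (high), /ɵ/ (high-mid), /ɞ/ (low-mid).
Back: /u/ (high), /ɔ/ (low-mid).
Every height has a back member except high-mid, where /o/ would be expected.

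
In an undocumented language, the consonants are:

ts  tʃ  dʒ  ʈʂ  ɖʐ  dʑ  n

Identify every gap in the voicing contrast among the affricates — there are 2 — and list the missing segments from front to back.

place of articulation  voiceless  voiced  
alveolar          ts        —       
postalveolar      tʃ        dʒ      
retroflex         ʈʂ        ɖʐ      
alveolo-palatal   —         dʑ      
Gaps, from front to back: alveolar lacks voiced (/dz/); alveolo-palatal lacks voiceless (/tɕ/).

/dz/, /tɕ/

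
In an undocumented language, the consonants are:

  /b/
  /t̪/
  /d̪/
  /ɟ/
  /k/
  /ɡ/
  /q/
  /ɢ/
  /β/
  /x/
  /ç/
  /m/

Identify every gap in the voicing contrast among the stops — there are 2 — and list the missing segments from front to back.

place of articulation  voiceless  voiced  
bilabial          —         b       
dental            t̪        d̪      
palatal           —         ɟ       
velar             k         ɡ       
uvular            q         ɢ       
Gaps, from front to back: bilabial lacks voiceless (/p/); palatal lacks voiceless (/c/).

/p/, /c/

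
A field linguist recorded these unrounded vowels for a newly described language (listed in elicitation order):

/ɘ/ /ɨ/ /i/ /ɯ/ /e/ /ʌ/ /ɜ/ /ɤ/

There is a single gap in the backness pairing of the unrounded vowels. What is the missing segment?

Front: /i/ (high), /e/ (high-mid).
Central: /ɨ/ (high), /ɘ/ (high-mid), /ɜ/ (low-mid).
Back: /ɯ/ (high), /ɤ/ (high-mid), /ʌ/ (low-mid).
The low-mid row has no front member, so the gap is the low-mid front unrounded vowel /ɛ/.

/ɛ/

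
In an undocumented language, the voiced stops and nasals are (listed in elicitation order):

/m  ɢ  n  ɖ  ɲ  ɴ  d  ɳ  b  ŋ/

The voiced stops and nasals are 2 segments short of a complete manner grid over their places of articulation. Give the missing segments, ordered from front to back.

place of articulation  oral stop  nasal   
bilabial          b         m       
alveolar          d         n       
retroflex         ɖ         ɳ       
palatal           —         ɲ       
velar             —         ŋ       
uvular            ɢ         ɴ       
Gaps, from front to back: palatal lacks oral stop (/ɟ/); velar lacks oral stop (/ɡ/).

/ɟ/, /ɡ/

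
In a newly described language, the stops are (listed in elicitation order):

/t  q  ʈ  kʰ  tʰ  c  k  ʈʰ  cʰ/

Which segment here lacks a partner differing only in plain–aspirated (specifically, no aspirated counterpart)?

/q/

Alveolar: /t/ ~ /tʰ/
Retroflex: /ʈ/ ~ /ʈʰ/
Palatal: /c/ ~ /cʰ/
Velar: /k/ ~ /kʰ/
Uvular: only /q/ (plain); no aspirated partner.
So /q/ is the unpaired segment.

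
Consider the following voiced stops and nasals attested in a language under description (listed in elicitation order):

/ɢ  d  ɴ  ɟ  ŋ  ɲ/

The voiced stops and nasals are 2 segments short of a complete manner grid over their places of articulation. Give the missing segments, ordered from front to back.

alveolar: oral stop /d/, nasal —.
palatal: oral stop /ɟ/, nasal /ɲ/.
velar: oral stop —, nasal /ŋ/.
uvular: oral stop /ɢ/, nasal /ɴ/.
Gaps, from front to back: alveolar lacks nasal (/n/); velar lacks oral stop (/ɡ/).

/n/, /ɡ/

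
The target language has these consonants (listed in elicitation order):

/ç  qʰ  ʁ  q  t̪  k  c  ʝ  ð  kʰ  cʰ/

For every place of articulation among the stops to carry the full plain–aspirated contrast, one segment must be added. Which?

Plain: /t̪/ (dental), /c/ (palatal), /k/ (velar), /q/ (uvular).
Aspirated: /cʰ/ (palatal), /kʰ/ (velar), /qʰ/ (uvular).
The dental row has no aspirated member, so the gap is the aspirated dental stop /t̪ʰ/.

/t̪ʰ/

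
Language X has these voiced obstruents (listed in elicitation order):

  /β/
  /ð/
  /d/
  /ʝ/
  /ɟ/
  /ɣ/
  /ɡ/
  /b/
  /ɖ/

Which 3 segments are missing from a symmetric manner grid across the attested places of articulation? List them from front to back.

/d̪/, /z/, /ʐ/

bilabial: stop /b/, fricative /β/.
dental: stop —, fricative /ð/.
alveolar: stop /d/, fricative —.
retroflex: stop /ɖ/, fricative —.
palatal: stop /ɟ/, fricative /ʝ/.
velar: stop /ɡ/, fricative /ɣ/.
Gaps, from front to back: dental lacks stop (/d̪/); alveolar lacks fricative (/z/); retroflex lacks fricative (/ʐ/).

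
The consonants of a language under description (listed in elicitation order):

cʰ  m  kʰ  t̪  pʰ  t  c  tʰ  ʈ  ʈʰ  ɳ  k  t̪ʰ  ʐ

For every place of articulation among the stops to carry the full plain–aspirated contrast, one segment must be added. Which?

/p/

place of articulation  plain     aspirated
bilabial          —         pʰ      
dental            t̪        t̪ʰ     
alveolar          t         tʰ      
retroflex         ʈ         ʈʰ      
palatal           c         cʰ      
velar             k         kʰ      
The bilabial row has no plain member, so the gap is the plain bilabial stop /p/.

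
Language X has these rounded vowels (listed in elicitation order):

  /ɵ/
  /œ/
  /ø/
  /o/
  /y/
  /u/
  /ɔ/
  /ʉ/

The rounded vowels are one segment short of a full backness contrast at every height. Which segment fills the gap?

/ɞ/

height            front     central   back    
high              y         ʉ         u       
high-mid          ø         ɵ         o       
low-mid           œ         —         ɔ       
The low-mid row has no central member, so the gap is the low-mid central rounded vowel /ɞ/.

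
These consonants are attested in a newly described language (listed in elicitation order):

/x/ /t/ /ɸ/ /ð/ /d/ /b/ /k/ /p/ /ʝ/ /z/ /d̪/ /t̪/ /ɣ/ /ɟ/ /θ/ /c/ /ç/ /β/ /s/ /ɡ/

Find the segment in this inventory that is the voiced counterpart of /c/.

/c/ is a voiceless palatal stop.
The voiced counterpart is a voiced palatal stop — in this inventory, /ɟ/.

/ɟ/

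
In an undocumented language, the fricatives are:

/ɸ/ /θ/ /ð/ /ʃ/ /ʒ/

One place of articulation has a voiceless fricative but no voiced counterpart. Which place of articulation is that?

bilabial

Voiceless: /ɸ/ (bilabial), /θ/ (dental), /ʃ/ (postalveolar).
Voiced: /ð/ (dental), /ʒ/ (postalveolar).
Every place of articulation has a voiced member except bilabial, where /β/ would be expected.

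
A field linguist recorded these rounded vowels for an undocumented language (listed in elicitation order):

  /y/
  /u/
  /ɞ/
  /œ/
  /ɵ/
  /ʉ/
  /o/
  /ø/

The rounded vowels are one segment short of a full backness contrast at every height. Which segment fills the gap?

/ɔ/

height            front     central   back    
high              y         ʉ         u       
high-mid          ø         ɵ         o       
low-mid           œ         ɞ         —       
The low-mid row has no back member, so the gap is the low-mid back rounded vowel /ɔ/.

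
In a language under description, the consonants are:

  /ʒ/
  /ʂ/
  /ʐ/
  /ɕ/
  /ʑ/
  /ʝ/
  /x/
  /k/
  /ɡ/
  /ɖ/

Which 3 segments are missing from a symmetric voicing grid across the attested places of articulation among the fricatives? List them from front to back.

Voiceless: /ʂ/ (retroflex), /ɕ/ (alveolo-palatal), /x/ (velar).
Voiced: /ʒ/ (postalveolar), /ʐ/ (retroflex), /ʑ/ (alveolo-palatal), /ʝ/ (palatal).
Gaps, from front to back: postalveolar lacks voiceless (/ʃ/); palatal lacks voiceless (/ç/); velar lacks voiced (/ɣ/).

/ʃ/, /ç/, /ɣ/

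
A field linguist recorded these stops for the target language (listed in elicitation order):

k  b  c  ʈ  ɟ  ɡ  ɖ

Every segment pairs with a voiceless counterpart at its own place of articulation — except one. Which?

/b/

Retroflex: /ʈ/ ~ /ɖ/
Palatal: /c/ ~ /ɟ/
Velar: /k/ ~ /ɡ/
Bilabial: only /b/ (voiced); no voiceless partner.
So /b/ is the unpaired segment.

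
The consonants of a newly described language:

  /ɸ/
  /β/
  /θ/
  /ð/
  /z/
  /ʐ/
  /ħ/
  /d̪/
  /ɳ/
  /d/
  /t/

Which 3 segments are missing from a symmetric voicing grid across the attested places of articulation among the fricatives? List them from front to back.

Voiceless: /ɸ/ (bilabial), /θ/ (dental), /ħ/ (pharyngeal).
Voiced: /β/ (bilabial), /ð/ (dental), /z/ (alveolar), /ʐ/ (retroflex).
Gaps, from front to back: alveolar lacks voiceless (/s/); retroflex lacks voiceless (/ʂ/); pharyngeal lacks voiced (/ʕ/).

/s/, /ʂ/, /ʕ/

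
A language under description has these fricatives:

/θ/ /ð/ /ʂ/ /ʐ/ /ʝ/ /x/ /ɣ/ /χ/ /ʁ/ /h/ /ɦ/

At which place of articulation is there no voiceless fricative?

Voiceless: /θ/ (dental), /ʂ/ (retroflex), /x/ (velar), /χ/ (uvular), /h/ (glottal).
Voiced: /ð/ (dental), /ʐ/ (retroflex), /ʝ/ (palatal), /ɣ/ (velar), /ʁ/ (uvular), /ɦ/ (glottal).
Every place of articulation has a voiceless member except palatal, where /ç/ would be expected.

palatal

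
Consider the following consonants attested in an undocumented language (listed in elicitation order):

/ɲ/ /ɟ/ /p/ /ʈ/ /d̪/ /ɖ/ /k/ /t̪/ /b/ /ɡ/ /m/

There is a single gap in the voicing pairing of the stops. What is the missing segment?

Voiceless: /p/ (bilabial), /t̪/ (dental), /ʈ/ (retroflex), /k/ (velar).
Voiced: /b/ (bilabial), /d̪/ (dental), /ɖ/ (retroflex), /ɟ/ (palatal), /ɡ/ (velar).
The palatal row has no voiceless member, so the gap is the voiceless palatal stop /c/.

/c/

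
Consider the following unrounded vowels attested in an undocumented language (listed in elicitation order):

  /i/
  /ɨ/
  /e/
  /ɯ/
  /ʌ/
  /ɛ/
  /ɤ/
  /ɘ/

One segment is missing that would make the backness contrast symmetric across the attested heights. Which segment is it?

high: front /i/, central /ɨ/, back /ɯ/.
high-mid: front /e/, central /ɘ/, back /ɤ/.
low-mid: front /ɛ/, central —, back /ʌ/.
The low-mid row has no central member, so the gap is the low-mid central unrounded vowel /ɜ/.

/ɜ/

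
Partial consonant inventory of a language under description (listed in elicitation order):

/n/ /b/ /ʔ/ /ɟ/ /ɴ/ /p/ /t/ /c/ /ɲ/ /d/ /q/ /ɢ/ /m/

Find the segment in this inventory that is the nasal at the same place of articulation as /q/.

/q/ is a voiceless uvular stop.
The nasal at the same place is an uvular nasal — in this inventory, /ɴ/.

/ɴ/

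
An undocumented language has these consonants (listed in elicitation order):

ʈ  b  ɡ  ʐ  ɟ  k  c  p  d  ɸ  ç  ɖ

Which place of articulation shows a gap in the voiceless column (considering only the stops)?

Voiceless: /p/ (bilabial), /ʈ/ (retroflex), /c/ (palatal), /k/ (velar).
Voiced: /b/ (bilabial), /d/ (alveolar), /ɖ/ (retroflex), /ɟ/ (palatal), /ɡ/ (velar).
Every place of articulation has a voiceless member except alveolar, where /t/ would be expected.

alveolar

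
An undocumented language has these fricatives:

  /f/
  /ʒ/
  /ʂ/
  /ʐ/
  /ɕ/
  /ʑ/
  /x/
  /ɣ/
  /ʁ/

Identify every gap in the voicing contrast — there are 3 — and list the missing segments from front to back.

/v/, /ʃ/, /χ/

Voiceless: /f/ (labiodental), /ʂ/ (retroflex), /ɕ/ (alveolo-palatal), /x/ (velar).
Voiced: /ʒ/ (postalveolar), /ʐ/ (retroflex), /ʑ/ (alveolo-palatal), /ɣ/ (velar), /ʁ/ (uvular).
Gaps, from front to back: labiodental lacks voiced (/v/); postalveolar lacks voiceless (/ʃ/); uvular lacks voiceless (/χ/).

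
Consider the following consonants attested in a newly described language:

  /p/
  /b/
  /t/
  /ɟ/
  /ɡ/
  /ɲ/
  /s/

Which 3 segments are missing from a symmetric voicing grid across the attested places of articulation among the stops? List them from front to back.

/d/, /c/, /k/

Voiceless: /p/ (bilabial), /t/ (alveolar).
Voiced: /b/ (bilabial), /ɟ/ (palatal), /ɡ/ (velar).
Gaps, from front to back: alveolar lacks voiced (/d/); palatal lacks voiceless (/c/); velar lacks voiceless (/k/).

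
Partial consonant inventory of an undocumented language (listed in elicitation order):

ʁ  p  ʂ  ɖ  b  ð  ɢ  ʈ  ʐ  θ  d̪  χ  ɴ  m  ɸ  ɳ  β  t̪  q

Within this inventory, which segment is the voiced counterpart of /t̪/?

/d̪/

/t̪/ is a voiceless dental stop.
The voiced counterpart is a voiced dental stop — in this inventory, /d̪/.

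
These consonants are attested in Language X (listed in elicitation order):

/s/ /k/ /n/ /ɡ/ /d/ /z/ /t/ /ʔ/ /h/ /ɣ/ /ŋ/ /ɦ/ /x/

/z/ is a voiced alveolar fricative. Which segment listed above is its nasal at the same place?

/n/

The nasal at the same place is an alveolar nasal — in this inventory, /n/.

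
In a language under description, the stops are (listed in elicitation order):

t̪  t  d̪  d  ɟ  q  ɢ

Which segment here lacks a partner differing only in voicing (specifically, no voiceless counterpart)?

/ɟ/

Dental: /t̪/ ~ /d̪/
Alveolar: /t/ ~ /d/
Uvular: /q/ ~ /ɢ/
Palatal: only /ɟ/ (voiced); no voiceless partner.
So /ɟ/ is the unpaired segment.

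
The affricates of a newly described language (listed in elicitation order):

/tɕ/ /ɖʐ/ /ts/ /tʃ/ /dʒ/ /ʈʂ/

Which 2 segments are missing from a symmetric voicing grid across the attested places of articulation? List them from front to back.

alveolar: voiceless /ts/, voiced —.
postalveolar: voiceless /tʃ/, voiced /dʒ/.
retroflex: voiceless /ʈʂ/, voiced /ɖʐ/.
alveolo-palatal: voiceless /tɕ/, voiced —.
Gaps, from front to back: alveolar lacks voiced (/dz/); alveolo-palatal lacks voiced (/dʑ/).

/dz/, /dʑ/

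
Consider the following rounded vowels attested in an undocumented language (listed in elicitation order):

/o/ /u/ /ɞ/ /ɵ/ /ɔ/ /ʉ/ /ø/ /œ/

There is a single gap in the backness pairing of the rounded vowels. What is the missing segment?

height            front     central   back    
high              —         ʉ         u       
high-mid          ø         ɵ         o       
low-mid           œ         ɞ         ɔ       
The high row has no front member, so the gap is the high front rounded vowel /y/.

/y/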